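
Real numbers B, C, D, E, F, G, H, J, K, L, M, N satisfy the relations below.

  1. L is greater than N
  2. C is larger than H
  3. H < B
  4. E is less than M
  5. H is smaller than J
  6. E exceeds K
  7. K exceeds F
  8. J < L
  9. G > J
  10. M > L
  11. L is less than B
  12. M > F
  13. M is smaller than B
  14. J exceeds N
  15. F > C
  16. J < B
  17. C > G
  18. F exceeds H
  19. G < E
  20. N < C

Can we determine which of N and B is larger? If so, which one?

B

N < J and J < G give N < G.
With G < C: N < J < G < C.
With C < F: N < J < G < C < F.
Then F < K extends the chain to K.
With K < E: N < J < G < C < F < K < E.
With E < M: N < J < G < C < F < K < E < M.
Then M < B extends the chain to B.
So B is larger.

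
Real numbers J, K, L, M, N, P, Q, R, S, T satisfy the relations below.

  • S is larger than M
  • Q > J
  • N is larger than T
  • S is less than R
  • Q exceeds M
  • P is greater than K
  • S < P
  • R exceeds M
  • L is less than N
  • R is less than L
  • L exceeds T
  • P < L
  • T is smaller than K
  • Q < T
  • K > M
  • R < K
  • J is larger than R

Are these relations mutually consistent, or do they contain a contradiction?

The single ordering M < S < R < J < Q < T < K < P < L < N satisfies every listed relation, so no contradiction arises.

consistent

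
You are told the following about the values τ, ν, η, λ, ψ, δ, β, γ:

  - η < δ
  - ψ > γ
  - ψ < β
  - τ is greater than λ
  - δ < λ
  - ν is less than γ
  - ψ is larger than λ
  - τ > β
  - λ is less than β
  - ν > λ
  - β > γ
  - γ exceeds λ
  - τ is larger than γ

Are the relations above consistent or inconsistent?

Every relation is compatible with η < δ < λ < ν < γ < ψ < β < τ; the set is consistent.

consistent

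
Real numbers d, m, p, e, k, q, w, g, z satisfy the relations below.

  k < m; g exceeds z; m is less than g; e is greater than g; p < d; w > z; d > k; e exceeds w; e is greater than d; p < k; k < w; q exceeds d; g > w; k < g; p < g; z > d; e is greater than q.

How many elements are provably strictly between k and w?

2

The relations place k below w. An element lies strictly between them when it is forced above k and also forced below w.
Above k: {m, d, z, g, q, e}. Below w: {p, d, z}.
Intersection: {d, z} — 2.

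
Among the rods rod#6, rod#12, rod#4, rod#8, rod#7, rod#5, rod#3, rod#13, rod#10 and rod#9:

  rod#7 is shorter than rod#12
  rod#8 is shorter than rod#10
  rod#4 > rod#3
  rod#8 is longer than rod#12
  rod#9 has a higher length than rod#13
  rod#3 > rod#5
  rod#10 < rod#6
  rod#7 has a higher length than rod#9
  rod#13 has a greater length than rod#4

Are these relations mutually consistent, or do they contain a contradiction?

consistent

Every relation is compatible with rod#5 < rod#3 < rod#4 < rod#13 < rod#9 < rod#7 < rod#12 < rod#8 < rod#10 < rod#6; the set is consistent.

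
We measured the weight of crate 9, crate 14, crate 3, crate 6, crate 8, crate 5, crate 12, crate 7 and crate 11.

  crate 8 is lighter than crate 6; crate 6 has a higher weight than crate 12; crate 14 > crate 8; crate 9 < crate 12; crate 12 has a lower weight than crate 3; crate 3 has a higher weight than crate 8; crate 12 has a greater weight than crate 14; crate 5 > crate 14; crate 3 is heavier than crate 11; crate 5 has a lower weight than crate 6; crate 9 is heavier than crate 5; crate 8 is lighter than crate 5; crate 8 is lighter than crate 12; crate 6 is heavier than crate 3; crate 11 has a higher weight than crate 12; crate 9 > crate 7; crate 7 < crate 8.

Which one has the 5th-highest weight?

Piecing the relations together gives one ordering: crate 7 < crate 8 < crate 14 < crate 5 < crate 9 < crate 12 < crate 11 < crate 3 < crate 6.
The 5th largest is crate 9.

crate 9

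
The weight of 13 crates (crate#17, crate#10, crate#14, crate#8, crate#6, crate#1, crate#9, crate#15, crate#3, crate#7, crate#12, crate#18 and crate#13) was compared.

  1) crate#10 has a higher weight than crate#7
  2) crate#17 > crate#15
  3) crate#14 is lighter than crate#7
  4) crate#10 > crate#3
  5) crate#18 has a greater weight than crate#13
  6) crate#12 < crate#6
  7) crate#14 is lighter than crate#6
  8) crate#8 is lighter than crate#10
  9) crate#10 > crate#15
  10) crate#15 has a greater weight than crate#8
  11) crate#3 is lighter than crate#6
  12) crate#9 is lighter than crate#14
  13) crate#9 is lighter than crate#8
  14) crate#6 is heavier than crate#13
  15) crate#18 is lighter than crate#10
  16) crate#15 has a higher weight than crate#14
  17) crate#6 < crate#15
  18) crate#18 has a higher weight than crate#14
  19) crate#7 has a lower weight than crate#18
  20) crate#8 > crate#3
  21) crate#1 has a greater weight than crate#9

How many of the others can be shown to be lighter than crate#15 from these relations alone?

7

Directly below crate#15: crate#14, crate#6, crate#8.
One step further: crate#9, crate#12, crate#13, crate#3 (7 so far).
No other element is forced below crate#15 by the given relations, so the count is 7.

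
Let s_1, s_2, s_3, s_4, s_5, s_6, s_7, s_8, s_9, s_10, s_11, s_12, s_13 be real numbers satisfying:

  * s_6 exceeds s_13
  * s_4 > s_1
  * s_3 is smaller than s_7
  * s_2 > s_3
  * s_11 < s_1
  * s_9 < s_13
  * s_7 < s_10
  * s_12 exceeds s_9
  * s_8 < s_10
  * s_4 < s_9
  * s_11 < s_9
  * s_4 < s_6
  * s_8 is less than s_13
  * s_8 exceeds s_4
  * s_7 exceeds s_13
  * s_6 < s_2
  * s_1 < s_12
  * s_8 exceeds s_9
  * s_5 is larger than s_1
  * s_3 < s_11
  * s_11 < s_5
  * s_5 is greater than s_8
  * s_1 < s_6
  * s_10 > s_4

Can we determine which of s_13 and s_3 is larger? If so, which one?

Link the given pairs in sequence: s_3 < s_11; s_11 < s_1; s_1 < s_4; s_4 < s_9; s_9 < s_8; s_8 < s_13.
Chaining these gives s_3 < s_11 < s_1 < s_4 < s_9 < s_8 < s_13.
So s_13 is larger.

s_13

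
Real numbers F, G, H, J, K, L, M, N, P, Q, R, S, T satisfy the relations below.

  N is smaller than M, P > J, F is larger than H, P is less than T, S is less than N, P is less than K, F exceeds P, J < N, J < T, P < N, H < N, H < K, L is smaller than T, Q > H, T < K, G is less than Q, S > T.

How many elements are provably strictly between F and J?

Chaining upward from J reaches: P, T, S, N, M, K.
Chaining downward from F reaches: H, P.
Strictly between J and F are those in both lists: P — 1 element.

1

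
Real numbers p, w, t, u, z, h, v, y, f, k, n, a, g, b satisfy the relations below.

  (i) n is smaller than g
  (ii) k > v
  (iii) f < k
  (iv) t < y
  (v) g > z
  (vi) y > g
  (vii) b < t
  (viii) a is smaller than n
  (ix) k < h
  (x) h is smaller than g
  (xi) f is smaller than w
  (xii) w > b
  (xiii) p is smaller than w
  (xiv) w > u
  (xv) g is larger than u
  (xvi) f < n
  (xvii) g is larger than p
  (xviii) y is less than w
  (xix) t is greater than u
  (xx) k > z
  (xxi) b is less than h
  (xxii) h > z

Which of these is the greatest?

Chaining downward from w: directly below it, f, p, b, u, y; then g, t; then z, h, n; then a, k; then v.
That covers every other element, and nothing is given above w, so w is the greatest.

w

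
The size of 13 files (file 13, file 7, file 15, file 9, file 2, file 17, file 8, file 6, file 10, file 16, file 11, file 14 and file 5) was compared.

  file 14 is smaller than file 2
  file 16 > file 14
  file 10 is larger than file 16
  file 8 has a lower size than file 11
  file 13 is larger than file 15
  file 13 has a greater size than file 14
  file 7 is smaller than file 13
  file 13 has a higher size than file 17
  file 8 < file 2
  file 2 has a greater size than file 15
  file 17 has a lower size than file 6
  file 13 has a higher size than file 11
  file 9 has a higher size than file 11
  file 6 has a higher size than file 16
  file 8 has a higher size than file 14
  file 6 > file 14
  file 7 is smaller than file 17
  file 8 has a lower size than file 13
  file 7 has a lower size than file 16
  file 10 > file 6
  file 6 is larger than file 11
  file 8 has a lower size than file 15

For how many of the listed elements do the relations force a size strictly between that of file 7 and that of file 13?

The relations place file 7 below file 13. An element lies strictly between them when it is forced above file 7 and also forced below file 13.
Above file 7: {file 17, file 16, file 6, file 10}. Below file 13: {file 14, file 8, file 11, file 15, file 17}.
Intersection: {file 17} — 1.

1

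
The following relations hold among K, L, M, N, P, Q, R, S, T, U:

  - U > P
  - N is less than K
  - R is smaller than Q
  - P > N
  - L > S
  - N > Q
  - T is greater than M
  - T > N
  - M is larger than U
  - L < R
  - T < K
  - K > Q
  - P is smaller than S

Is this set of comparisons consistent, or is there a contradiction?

inconsistent

Chaining the given relations yields S < L < R < Q < N < P, so S < P. But one relation states P < S. These cannot both hold.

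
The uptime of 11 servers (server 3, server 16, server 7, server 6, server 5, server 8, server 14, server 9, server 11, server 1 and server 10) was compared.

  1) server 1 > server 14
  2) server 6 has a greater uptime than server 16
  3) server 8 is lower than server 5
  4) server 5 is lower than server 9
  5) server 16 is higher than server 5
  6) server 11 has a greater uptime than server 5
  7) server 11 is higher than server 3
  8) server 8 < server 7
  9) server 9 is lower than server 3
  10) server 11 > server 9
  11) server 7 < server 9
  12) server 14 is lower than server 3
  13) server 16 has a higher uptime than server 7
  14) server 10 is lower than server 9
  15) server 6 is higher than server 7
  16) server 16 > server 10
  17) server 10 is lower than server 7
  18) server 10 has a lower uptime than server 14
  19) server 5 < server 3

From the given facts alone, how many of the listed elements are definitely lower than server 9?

4

Directly below server 9: server 5, server 10, server 7.
One step further: server 8 (4 so far).
Nothing else is reachable below server 9; 4 in all.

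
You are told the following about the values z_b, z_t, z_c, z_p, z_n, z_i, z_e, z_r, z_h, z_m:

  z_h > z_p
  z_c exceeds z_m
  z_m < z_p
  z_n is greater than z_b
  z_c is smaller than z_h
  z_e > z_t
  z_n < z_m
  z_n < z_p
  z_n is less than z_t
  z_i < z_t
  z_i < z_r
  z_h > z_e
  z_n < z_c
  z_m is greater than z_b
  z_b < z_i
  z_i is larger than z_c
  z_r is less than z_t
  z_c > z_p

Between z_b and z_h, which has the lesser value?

The relevant relations are z_b < z_n; z_n < z_m; z_m < z_p; z_p < z_c; z_c < z_i; z_i < z_r; z_r < z_t; z_t < z_e; z_e < z_h.
Together: z_b < z_n < z_m < z_p < z_c < z_i < z_r < z_t < z_e < z_h.
So z_b < z_h; z_b is the smaller of the two.

z_b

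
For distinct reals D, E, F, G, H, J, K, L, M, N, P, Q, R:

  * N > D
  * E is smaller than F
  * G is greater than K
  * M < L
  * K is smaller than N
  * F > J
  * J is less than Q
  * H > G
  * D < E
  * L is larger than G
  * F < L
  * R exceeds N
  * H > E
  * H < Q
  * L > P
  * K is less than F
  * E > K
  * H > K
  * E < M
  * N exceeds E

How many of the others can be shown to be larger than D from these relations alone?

From D the given relations immediately reach E, N.
From those, M, R, F, H — 6 in total.
From those, L, Q — 8 in total.
Nothing else is reachable above D; 8 in all.

8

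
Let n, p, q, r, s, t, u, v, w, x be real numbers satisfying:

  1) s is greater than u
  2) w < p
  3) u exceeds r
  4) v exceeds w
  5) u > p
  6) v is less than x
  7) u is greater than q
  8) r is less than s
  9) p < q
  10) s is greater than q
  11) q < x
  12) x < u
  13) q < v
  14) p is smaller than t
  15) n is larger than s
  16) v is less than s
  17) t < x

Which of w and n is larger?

w < v and v < x give w < x.
Then x < u extends the chain to u.
With u < s: w < v < x < u < s.
With s < n: w < v < x < u < s < n.
So w < n; n is the larger of the two.

n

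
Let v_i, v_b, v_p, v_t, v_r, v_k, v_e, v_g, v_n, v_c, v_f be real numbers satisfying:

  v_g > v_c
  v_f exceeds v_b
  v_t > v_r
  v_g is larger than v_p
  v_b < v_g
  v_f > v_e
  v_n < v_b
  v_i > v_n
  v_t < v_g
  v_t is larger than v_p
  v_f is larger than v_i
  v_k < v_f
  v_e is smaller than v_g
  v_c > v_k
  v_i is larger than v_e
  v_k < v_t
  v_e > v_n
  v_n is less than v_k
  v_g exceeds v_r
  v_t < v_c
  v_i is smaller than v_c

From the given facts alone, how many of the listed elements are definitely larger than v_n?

8

The elements the relations force above v_n are v_e, v_k, v_t, v_b, v_i, v_f, v_c, v_g — no chain reaches any other.
That is 8.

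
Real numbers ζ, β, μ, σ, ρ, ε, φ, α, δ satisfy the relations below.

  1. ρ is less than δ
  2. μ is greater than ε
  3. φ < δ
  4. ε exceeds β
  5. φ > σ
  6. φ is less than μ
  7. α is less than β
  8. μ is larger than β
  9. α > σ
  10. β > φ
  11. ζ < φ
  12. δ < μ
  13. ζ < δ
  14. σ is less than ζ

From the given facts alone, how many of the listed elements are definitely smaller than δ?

4

The elements the relations force below δ are σ, ρ, ζ, φ — no chain reaches any other.
That is 4.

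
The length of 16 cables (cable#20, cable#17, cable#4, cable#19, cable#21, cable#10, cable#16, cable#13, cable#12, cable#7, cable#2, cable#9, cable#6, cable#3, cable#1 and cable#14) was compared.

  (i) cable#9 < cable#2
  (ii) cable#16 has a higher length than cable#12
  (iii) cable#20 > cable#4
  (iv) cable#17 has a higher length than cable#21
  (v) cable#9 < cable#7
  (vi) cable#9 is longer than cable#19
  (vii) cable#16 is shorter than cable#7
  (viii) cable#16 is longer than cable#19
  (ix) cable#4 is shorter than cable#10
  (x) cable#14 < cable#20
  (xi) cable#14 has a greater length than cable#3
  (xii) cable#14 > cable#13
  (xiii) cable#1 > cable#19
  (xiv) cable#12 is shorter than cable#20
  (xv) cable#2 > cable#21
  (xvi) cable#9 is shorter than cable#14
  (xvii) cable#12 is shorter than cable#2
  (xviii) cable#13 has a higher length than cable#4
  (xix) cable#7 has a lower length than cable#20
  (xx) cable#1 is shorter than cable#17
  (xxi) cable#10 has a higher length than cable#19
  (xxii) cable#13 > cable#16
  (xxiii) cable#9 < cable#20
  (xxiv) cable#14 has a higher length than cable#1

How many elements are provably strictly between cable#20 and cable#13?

The relations place cable#13 below cable#20. An element lies strictly between them when it is forced above cable#13 and also forced below cable#20.
Above cable#13: {cable#14}. Below cable#20: {cable#3, cable#4, cable#19, cable#9, cable#12, cable#1, cable#16, cable#7, cable#14}.
Intersection: {cable#14} — 1.

1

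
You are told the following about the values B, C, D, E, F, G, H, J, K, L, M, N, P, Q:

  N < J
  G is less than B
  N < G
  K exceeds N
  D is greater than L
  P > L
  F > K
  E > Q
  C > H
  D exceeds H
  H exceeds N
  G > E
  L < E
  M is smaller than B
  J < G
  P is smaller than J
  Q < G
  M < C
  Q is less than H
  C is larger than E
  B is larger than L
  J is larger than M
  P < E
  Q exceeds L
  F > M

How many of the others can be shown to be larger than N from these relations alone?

8

Directly above N: K, J, H, G.
One step further: F, D, B, C (8 so far).
Nothing else is reachable above N; 8 in all.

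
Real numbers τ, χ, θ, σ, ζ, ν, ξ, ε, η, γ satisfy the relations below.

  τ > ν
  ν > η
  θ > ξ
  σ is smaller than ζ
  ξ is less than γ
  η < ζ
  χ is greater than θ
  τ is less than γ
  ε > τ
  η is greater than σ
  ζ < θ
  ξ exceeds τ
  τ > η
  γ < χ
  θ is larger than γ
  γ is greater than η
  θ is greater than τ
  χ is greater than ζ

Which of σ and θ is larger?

θ

σ < η and η < ν give σ < ν.
Then ν < τ extends the chain to τ.
With τ < ξ: σ < η < ν < τ < ξ.
Then ξ < γ extends the chain to γ.
With γ < θ: σ < η < ν < τ < ξ < γ < θ.
So σ < θ; θ is the larger of the two.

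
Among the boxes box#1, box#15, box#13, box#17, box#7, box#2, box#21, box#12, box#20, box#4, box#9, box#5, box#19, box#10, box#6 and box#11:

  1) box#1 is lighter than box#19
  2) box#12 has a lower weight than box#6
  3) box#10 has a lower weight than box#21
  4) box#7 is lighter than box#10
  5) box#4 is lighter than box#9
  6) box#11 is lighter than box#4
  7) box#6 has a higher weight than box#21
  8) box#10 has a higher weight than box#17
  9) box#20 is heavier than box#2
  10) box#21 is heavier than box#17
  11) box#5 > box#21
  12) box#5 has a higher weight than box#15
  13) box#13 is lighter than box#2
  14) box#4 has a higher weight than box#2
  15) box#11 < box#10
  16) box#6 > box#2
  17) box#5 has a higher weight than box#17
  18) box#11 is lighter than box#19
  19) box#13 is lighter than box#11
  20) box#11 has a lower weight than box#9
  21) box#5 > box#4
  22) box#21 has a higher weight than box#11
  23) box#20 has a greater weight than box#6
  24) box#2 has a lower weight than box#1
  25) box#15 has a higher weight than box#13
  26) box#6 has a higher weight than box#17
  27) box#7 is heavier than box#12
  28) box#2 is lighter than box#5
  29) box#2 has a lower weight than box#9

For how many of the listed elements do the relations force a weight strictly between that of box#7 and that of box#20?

3

The relations place box#7 below box#20. An element lies strictly between them when it is forced above box#7 and also forced below box#20.
Above box#7: {box#10, box#21, box#6, box#5}. Below box#20: {box#13, box#17, box#12, box#2, box#11, box#10, box#21, box#6}.
Intersection: {box#10, box#21, box#6} — 3.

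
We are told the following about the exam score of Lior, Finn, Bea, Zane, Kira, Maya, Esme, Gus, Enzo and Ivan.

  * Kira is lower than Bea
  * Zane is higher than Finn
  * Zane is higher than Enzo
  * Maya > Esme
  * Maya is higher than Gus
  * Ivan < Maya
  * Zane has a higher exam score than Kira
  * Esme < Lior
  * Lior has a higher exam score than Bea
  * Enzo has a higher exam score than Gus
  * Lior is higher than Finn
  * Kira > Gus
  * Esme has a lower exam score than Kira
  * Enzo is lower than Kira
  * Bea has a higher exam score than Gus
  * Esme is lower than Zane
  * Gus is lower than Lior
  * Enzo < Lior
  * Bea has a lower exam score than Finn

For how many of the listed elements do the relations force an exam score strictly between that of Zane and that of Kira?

Chaining upward from Kira reaches: Bea, Finn, Lior.
Chaining downward from Zane reaches: Esme, Gus, Enzo, Bea, Finn.
Strictly between Kira and Zane are those in both lists: Bea, Finn — 2 elements.

2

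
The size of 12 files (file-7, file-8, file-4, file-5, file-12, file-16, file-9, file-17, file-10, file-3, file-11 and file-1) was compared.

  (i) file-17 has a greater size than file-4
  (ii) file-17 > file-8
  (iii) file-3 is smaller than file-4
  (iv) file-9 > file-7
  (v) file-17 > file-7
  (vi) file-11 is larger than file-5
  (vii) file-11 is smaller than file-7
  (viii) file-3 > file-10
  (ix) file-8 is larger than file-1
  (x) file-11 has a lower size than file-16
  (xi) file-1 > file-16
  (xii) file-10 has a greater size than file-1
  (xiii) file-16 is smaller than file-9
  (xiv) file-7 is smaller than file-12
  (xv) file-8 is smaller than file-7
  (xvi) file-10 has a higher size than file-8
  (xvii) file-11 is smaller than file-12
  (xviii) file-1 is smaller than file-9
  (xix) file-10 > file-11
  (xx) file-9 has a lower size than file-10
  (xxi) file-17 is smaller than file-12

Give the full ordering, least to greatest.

file-5 < file-11 < file-16 < file-1 < file-8 < file-7 < file-9 < file-10 < file-3 < file-4 < file-17 < file-12

Nothing is placed below file-5, so it is least; from there file-5 < file-11; file-11 < file-16; file-16 < file-1; file-1 < file-8; file-8 < file-7; file-7 < file-9; file-9 < file-10; file-10 < file-3; file-3 < file-4; file-4 < file-17; file-17 < file-12, each given directly.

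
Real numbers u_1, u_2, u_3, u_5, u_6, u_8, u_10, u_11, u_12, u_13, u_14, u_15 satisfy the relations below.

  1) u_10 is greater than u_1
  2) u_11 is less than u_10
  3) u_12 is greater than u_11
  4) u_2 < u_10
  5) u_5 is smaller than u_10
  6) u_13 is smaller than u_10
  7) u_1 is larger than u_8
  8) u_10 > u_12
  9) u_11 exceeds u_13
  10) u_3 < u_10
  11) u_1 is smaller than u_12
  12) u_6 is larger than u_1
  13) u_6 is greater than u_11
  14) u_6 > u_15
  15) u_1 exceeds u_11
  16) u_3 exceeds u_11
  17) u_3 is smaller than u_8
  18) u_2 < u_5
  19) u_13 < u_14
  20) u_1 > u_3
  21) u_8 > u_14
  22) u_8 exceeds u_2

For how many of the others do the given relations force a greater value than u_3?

From u_3 the given relations immediately reach u_8, u_1, u_10.
From those, u_12, u_6 — 5 in total.
Nothing else is reachable above u_3; 5 in all.

5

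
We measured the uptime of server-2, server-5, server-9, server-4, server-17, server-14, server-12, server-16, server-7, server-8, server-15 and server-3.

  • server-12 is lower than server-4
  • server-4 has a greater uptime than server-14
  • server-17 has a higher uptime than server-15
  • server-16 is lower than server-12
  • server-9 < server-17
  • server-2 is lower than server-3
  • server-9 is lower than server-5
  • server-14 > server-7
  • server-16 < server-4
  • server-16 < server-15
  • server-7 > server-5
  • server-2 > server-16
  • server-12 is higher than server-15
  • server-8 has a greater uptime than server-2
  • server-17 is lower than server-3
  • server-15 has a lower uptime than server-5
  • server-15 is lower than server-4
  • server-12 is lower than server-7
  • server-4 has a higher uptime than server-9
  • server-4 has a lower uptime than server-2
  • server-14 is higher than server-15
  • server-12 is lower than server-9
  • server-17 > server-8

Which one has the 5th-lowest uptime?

server-5

The consecutive relations fix a unique order: server-16 < server-15 < server-12 < server-9 < server-5 < server-7 < server-14 < server-4 < server-2 < server-8 < server-17 < server-3.
Counting 5 from the smallest end gives server-5.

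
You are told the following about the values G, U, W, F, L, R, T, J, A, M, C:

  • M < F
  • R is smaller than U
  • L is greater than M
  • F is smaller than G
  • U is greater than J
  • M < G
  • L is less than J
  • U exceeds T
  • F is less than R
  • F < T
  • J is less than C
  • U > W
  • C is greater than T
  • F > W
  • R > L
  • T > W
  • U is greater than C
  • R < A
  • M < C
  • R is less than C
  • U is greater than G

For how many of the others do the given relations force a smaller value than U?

The elements the relations force below U are M, W, L, F, J, G, R, T, C — no chain reaches any other.
That is 9.

9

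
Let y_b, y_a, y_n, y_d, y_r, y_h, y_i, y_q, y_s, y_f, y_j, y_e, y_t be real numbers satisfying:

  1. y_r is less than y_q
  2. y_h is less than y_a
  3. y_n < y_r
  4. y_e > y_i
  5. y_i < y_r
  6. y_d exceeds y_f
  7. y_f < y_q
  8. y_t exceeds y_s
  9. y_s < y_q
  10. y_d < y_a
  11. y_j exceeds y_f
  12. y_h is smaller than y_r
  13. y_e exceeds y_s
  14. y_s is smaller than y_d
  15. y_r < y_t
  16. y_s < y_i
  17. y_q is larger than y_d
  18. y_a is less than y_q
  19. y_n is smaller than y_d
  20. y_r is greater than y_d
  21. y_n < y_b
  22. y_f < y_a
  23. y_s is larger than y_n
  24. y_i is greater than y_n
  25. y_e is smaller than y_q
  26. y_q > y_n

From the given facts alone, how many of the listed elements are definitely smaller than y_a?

Directly below y_a: y_f, y_h, y_d.
One step further: y_n, y_s (5 so far).
No other element is forced below y_a by the given relations, so the count is 5.

5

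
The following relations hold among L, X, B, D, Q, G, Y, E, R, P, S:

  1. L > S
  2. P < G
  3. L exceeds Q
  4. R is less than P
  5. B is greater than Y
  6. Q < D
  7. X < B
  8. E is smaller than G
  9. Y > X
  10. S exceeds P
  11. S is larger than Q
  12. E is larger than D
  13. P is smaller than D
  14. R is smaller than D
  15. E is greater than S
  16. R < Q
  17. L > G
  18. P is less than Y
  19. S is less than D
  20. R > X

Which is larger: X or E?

E

X < R and R < P give X < P.
Then P < S extends the chain to S.
With S < D: X < R < P < S < D.
With D < E: X < R < P < S < D < E.
So X < E; E is the larger of the two.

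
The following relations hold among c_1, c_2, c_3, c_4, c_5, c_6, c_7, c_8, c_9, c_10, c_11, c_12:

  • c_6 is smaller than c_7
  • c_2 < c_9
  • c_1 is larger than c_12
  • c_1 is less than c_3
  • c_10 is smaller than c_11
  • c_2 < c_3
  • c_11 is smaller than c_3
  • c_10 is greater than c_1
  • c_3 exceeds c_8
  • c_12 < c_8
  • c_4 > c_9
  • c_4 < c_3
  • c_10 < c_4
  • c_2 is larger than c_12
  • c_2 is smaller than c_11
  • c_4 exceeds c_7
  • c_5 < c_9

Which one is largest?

c_12 is not greatest since c_12 < c_8; c_6 is not greatest since c_6 < c_7; c_7 is not greatest since c_7 < c_4; c_2 is not greatest since c_2 < c_3; c_1 is not greatest since c_1 < c_10; c_5 is not greatest since c_5 < c_9; c_10 is not greatest since c_10 < c_4; c_9 is not greatest since c_9 < c_4; c_4 is not greatest since c_4 < c_3; c_11 is not greatest since c_11 < c_3; c_8 is not greatest since c_8 < c_3.
Only c_3 has nothing above it, so c_3 is the largest.

c_3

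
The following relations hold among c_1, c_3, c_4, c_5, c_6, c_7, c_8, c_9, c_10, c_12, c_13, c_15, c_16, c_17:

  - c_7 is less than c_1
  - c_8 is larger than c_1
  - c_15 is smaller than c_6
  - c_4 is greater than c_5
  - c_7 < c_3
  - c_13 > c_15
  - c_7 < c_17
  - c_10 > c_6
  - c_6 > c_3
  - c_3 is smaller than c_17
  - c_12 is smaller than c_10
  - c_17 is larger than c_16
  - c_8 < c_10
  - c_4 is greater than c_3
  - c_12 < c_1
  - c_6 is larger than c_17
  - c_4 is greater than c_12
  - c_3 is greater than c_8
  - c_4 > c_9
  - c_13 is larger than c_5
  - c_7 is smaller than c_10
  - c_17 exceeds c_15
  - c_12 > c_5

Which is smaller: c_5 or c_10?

c_5 < c_12 and c_12 < c_1 give c_5 < c_1.
With c_1 < c_8: c_5 < c_12 < c_1 < c_8.
Then c_8 < c_3 extends the chain to c_3.
Then c_3 < c_17 extends the chain to c_17.
Then c_17 < c_6 extends the chain to c_6.
With c_6 < c_10: c_5 < c_12 < c_1 < c_8 < c_3 < c_17 < c_6 < c_10.
So c_5 < c_10; c_5 is the smaller of the two.

c_5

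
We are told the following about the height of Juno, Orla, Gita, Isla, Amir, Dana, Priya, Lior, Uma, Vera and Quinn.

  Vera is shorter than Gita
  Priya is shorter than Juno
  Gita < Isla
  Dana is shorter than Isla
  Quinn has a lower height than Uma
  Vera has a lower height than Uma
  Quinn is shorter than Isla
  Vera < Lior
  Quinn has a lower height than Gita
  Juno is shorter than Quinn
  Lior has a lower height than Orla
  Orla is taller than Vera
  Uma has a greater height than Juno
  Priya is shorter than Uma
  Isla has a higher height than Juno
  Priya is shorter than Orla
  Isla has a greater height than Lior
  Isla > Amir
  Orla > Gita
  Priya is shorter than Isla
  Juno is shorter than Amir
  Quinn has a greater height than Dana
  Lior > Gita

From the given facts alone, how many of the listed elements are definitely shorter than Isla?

8

The elements the relations force below Isla are Priya, Dana, Juno, Quinn, Vera, Gita, Lior, Amir — no chain reaches any other.
That is 8.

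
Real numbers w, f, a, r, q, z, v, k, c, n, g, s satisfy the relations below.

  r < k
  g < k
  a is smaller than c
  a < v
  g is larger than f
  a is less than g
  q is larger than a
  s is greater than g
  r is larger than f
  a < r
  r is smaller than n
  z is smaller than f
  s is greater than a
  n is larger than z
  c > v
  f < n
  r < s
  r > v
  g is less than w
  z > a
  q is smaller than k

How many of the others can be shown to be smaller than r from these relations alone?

From r the given relations immediately reach a, f, v.
From those, z — 4 in total.
Nothing else is reachable below r; 4 in all.

4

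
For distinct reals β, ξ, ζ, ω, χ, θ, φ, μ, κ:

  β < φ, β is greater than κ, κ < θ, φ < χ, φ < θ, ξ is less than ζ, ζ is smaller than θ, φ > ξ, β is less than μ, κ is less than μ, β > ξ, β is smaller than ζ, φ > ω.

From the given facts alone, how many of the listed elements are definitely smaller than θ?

6

Directly below θ: κ, φ, ζ.
One step further: ξ, ω, β (6 so far).
Nothing else is reachable below θ; 6 in all.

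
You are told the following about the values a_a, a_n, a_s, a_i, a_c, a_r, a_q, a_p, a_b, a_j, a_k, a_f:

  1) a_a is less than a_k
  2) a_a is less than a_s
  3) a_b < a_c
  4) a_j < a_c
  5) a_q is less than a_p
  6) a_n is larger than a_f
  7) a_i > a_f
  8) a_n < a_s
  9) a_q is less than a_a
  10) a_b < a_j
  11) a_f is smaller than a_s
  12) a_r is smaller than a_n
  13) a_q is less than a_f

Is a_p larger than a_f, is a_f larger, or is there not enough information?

Following every chain through a_p: below a_p we get a_q.
a_f is not reached, and no chain runs the other way from a_f to a_p.
So the given relations leave the order of a_p and a_f undetermined.

undetermined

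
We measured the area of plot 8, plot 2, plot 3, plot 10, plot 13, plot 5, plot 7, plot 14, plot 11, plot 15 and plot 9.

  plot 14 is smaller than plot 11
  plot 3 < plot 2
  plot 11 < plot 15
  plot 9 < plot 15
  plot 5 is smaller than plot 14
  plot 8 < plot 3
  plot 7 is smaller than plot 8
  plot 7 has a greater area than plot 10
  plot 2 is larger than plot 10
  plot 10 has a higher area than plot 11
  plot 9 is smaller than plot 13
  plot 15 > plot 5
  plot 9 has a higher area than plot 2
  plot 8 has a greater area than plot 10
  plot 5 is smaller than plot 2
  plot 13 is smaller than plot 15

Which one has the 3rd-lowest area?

plot 11

Chaining the given pairs: plot 5 < plot 14 < plot 11 < plot 10 < plot 7 < plot 8 < plot 3 < plot 2 < plot 9 < plot 13 < plot 15.
The 3rd smallest is plot 11.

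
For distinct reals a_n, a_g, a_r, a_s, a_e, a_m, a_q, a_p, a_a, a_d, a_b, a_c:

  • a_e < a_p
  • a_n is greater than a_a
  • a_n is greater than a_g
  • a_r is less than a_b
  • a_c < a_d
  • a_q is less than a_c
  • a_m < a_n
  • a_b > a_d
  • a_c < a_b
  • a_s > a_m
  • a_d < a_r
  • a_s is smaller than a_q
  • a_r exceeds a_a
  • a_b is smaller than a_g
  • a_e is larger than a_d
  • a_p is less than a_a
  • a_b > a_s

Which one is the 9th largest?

a_c

Chaining the given pairs: a_m < a_s < a_q < a_c < a_d < a_e < a_p < a_a < a_r < a_b < a_g < a_n.
Counting 9 from the largest end gives a_c.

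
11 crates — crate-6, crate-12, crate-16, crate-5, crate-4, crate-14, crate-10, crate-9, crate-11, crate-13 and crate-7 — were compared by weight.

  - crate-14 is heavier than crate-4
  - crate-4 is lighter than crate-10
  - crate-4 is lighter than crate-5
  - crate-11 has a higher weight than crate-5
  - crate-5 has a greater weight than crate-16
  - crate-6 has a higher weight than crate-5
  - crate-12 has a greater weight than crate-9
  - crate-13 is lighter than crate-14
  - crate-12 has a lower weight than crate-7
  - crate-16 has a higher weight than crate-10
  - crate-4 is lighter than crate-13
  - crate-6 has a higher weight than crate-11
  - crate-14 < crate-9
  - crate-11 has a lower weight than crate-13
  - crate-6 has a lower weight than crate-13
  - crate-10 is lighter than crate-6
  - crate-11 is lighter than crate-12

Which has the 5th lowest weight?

Chaining the given pairs: crate-4 < crate-10 < crate-16 < crate-5 < crate-11 < crate-6 < crate-13 < crate-14 < crate-9 < crate-12 < crate-7.
The 5th smallest is crate-11.

crate-11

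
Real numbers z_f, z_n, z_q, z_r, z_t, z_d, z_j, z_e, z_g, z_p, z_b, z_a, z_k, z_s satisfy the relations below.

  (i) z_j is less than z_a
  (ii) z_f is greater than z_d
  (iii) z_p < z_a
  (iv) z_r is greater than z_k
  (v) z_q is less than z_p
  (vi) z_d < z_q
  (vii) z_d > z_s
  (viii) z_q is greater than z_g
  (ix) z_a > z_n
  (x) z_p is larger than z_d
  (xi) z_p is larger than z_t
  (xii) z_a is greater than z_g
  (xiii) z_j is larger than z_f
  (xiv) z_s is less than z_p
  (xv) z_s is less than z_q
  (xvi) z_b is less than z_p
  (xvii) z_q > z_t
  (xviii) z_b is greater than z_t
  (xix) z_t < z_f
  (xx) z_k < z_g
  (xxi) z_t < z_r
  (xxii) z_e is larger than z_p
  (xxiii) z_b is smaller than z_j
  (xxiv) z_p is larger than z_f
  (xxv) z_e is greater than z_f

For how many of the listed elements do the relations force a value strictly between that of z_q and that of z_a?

Chaining upward from z_q reaches: z_p, z_e.
Chaining downward from z_a reaches: z_k, z_s, z_t, z_d, z_g, z_b, z_f, z_j, z_p, z_n.
Strictly between z_q and z_a are those in both lists: z_p — 1 element.

1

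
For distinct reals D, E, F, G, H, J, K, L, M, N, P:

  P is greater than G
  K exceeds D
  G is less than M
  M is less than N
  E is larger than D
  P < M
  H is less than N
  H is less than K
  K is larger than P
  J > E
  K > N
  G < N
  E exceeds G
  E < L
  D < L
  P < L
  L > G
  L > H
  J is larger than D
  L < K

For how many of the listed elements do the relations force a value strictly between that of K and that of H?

2

The relations place H below K. An element lies strictly between them when it is forced above H and also forced below K.
Above H: {L, N}. Below K: {D, G, E, P, L, M, N}.
Intersection: {L, N} — 2.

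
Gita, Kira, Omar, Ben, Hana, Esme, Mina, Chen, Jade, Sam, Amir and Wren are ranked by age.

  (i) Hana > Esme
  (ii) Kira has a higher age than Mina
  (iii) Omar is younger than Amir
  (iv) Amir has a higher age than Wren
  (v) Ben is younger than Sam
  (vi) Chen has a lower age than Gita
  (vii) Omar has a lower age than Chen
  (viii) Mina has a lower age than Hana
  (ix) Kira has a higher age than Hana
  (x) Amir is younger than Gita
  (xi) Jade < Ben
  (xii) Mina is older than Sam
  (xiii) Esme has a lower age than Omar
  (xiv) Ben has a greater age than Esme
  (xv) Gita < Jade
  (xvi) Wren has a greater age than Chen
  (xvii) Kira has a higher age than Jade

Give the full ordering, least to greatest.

Esme < Omar < Chen < Wren < Amir < Gita < Jade < Ben < Sam < Mina < Hana < Kira

Each adjacent pair is fixed by a given relation: Esme < Omar; Omar < Chen; Chen < Wren; Wren < Amir; Amir < Gita; Gita < Jade; Jade < Ben; Ben < Sam; Sam < Mina; Mina < Hana; Hana < Kira. Chaining them end to end gives the full order.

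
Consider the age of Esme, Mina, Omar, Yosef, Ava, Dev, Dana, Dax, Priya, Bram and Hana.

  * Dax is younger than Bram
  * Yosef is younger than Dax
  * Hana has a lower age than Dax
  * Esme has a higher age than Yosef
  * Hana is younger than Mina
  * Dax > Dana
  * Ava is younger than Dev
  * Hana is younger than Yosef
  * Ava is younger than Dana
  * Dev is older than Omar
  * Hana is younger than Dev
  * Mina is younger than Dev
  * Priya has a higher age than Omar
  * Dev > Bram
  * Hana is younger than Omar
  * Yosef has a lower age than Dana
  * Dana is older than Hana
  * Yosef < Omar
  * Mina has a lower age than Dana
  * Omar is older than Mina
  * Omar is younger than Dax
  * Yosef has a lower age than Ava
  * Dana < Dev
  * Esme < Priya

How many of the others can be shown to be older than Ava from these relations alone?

Directly above Ava: Dana, Dev.
One step further: Dax (3 so far).
One step further: Bram (4 so far).
No other element is forced above Ava by the given relations, so the count is 4.

4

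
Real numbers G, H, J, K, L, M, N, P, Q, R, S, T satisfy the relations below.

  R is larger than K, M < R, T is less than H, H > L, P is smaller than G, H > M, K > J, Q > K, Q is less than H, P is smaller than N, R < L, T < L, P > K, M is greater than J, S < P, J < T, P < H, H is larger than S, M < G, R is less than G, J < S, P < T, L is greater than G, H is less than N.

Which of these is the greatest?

J is not greatest since J < K; S is not greatest since S < P; K is not greatest since K < R; M is not greatest since M < H; Q is not greatest since Q < H; R is not greatest since R < L; P is not greatest since P < N; T is not greatest since T < H; G is not greatest since G < L; L is not greatest since L < H; H is not greatest since H < N.
Only N has nothing above it, so N is the greatest.

N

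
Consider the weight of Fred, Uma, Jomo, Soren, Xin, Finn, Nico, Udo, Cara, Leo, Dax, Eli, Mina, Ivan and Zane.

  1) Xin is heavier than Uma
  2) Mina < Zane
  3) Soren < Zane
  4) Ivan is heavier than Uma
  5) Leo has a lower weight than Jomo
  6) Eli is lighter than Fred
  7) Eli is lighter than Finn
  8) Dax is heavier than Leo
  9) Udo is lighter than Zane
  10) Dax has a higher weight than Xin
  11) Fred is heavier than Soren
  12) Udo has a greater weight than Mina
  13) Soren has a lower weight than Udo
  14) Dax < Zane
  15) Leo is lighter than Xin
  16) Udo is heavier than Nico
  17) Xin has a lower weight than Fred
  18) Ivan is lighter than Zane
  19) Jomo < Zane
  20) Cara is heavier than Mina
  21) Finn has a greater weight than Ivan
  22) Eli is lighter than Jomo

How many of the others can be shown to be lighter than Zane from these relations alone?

The elements the relations force below Zane are Uma, Eli, Leo, Jomo, Soren, Ivan, Nico, Xin, Mina, Dax, Udo — no chain reaches any other.
That is 11.

11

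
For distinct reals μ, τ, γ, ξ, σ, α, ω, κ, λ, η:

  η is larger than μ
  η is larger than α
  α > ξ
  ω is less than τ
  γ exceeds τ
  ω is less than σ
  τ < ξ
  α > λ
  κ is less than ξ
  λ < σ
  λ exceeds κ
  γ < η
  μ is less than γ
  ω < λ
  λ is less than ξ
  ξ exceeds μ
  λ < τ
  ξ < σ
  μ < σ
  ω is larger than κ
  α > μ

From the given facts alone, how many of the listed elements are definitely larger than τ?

From τ the given relations immediately reach ξ, γ.
From those, α, η, σ — 5 in total.
No other element is forced above τ by the given relations, so the count is 5.

5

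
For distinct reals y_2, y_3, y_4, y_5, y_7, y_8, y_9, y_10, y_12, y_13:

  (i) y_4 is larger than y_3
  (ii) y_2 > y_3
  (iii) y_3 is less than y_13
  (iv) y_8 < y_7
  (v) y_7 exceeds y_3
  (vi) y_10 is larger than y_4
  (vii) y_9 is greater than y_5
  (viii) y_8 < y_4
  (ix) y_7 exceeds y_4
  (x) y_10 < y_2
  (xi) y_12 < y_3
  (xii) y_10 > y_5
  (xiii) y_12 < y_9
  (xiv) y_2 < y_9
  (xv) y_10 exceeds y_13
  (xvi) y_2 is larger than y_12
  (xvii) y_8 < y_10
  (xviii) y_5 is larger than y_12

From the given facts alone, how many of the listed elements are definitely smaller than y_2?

7

Directly below y_2: y_12, y_3, y_10.
One step further: y_8, y_4, y_5, y_13 (7 so far).
Nothing else is reachable below y_2; 7 in all.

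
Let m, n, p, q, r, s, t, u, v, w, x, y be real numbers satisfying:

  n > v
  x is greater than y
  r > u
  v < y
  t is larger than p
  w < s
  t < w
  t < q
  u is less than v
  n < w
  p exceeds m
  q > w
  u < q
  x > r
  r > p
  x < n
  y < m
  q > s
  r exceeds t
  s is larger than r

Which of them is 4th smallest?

m

Chaining the given pairs: u < v < y < m < p < t < r < x < n < w < s < q.
The 4th smallest is m.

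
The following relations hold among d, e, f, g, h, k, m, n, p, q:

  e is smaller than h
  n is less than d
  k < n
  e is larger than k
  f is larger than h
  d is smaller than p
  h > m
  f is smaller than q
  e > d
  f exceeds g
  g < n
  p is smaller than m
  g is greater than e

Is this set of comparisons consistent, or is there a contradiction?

inconsistent

We have d < e stated directly, yet also e < g < n < d by chaining the others — so e < d. Contradiction.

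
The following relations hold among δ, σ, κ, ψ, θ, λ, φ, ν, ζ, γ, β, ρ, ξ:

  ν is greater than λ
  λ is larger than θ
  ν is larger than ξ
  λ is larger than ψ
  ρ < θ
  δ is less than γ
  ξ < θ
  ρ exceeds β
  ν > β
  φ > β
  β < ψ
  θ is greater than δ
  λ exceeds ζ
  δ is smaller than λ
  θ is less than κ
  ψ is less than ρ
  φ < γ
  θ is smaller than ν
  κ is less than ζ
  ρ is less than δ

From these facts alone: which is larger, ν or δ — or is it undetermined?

ν

Following the relations from δ: δ < θ < κ < ζ < λ < ν.
So ν is larger.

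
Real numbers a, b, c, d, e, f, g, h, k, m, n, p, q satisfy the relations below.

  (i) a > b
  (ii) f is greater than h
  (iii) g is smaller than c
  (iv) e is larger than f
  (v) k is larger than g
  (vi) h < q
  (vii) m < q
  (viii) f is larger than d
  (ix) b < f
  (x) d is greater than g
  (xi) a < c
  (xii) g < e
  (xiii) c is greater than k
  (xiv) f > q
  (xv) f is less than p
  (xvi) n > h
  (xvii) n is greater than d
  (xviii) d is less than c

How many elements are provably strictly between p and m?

2

The relations place m below p. An element lies strictly between them when it is forced above m and also forced below p.
Above m: {q, f, e}. Below p: {g, d, b, h, q, f}.
Intersection: {q, f} — 2.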